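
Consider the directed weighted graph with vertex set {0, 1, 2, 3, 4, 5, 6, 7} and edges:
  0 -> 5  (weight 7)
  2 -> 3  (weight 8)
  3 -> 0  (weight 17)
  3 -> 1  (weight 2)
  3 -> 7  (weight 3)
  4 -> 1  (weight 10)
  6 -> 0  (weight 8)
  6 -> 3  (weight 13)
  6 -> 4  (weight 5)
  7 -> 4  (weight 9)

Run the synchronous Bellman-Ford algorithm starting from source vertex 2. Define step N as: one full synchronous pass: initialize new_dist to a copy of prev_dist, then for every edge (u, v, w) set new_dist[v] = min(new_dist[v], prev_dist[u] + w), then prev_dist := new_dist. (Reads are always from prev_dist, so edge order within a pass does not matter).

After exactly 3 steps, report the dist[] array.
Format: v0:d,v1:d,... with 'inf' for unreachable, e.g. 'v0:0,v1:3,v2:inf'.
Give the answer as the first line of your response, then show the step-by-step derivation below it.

v0:25,v1:10,v2:0,v3:8,v4:20,v5:32,v6:inf,v7:11

step 1: dist = v0:inf,v1:inf,v2:0,v3:8,v4:inf,v5:inf,v6:inf,v7:inf
step 2: dist = v0:25,v1:10,v2:0,v3:8,v4:inf,v5:inf,v6:inf,v7:11
step 3: dist = v0:25,v1:10,v2:0,v3:8,v4:20,v5:32,v6:inf,v7:11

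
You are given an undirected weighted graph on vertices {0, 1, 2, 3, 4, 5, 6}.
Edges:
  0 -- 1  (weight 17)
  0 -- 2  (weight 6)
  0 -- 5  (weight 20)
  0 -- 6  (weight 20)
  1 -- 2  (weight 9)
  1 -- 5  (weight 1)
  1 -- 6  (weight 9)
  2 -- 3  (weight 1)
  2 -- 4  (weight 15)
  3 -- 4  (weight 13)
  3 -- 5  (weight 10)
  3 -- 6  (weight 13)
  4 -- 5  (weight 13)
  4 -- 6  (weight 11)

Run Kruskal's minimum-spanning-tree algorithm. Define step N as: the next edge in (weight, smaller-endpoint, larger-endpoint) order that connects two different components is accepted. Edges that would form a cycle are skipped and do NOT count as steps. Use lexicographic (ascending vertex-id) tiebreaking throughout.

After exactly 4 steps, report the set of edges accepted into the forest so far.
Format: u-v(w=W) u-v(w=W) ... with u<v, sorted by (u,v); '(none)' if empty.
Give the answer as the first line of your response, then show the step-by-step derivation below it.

0-2(w=6) 1-2(w=9) 1-5(w=1) 2-3(w=1)

step 1: add edge 1-5 (w=1); MST = {1-5(w=1)}
step 2: add edge 2-3 (w=1); MST = {1-5(w=1) 2-3(w=1)}
step 3: add edge 0-2 (w=6); MST = {0-2(w=6) 1-5(w=1) 2-3(w=1)}
step 4: add edge 1-2 (w=9); MST = {0-2(w=6) 1-2(w=9) 1-5(w=1) 2-3(w=1)}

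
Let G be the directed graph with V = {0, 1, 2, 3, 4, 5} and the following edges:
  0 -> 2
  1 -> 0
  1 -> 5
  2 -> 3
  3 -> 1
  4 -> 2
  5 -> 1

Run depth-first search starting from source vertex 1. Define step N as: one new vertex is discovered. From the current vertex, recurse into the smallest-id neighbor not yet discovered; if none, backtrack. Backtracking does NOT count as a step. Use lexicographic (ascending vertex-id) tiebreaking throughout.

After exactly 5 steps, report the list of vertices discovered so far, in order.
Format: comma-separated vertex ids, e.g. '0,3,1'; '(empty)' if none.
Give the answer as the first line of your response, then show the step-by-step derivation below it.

1,0,2,3,5

step 1: discover 1; path=1; order=1
step 2: discover 0; path=1>0; order=1,0
step 3: discover 2; path=1>0>2; order=1,0,2
step 4: discover 3; path=1>0>2>3; order=1,0,2,3
step 5: discover 5; path=1>5; order=1,0,2,3,5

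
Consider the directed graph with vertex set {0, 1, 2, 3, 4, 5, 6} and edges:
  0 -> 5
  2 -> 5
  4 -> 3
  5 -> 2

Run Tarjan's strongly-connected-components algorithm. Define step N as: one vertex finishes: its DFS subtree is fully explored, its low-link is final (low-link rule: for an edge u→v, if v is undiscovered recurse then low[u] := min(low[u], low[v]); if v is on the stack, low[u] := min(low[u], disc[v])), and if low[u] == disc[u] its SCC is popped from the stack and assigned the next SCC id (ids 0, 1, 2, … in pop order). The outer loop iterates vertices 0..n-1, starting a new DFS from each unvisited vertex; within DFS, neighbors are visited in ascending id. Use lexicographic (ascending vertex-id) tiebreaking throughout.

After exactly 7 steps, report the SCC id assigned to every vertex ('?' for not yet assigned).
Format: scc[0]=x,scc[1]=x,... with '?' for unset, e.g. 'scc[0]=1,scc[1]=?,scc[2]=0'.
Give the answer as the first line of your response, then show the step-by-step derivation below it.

scc[0]=1,scc[1]=2,scc[2]=0,scc[3]=3,scc[4]=4,scc[5]=0,scc[6]=5

step 1: low=(low[0]=0,low[1]=?,low[2]=1,low[3]=?,low[4]=?,low[5]=1,low[6]=?); scc=(scc[0]=?,scc[1]=?,scc[2]=?,scc[3]=?,scc[4]=?,scc[5]=?,scc[6]=?)
step 2: low=(low[0]=0,low[1]=?,low[2]=1,low[3]=?,low[4]=?,low[5]=1,low[6]=?); scc=(scc[0]=?,scc[1]=?,scc[2]=0,scc[3]=?,scc[4]=?,scc[5]=0,scc[6]=?)
step 3: low=(low[0]=0,low[1]=?,low[2]=1,low[3]=?,low[4]=?,low[5]=1,low[6]=?); scc=(scc[0]=1,scc[1]=?,scc[2]=0,scc[3]=?,scc[4]=?,scc[5]=0,scc[6]=?)
step 4: low=(low[0]=0,low[1]=3,low[2]=1,low[3]=?,low[4]=?,low[5]=1,low[6]=?); scc=(scc[0]=1,scc[1]=2,scc[2]=0,scc[3]=?,scc[4]=?,scc[5]=0,scc[6]=?)
step 5: low=(low[0]=0,low[1]=3,low[2]=1,low[3]=4,low[4]=?,low[5]=1,low[6]=?); scc=(scc[0]=1,scc[1]=2,scc[2]=0,scc[3]=3,scc[4]=?,scc[5]=0,scc[6]=?)
step 6: low=(low[0]=0,low[1]=3,low[2]=1,low[3]=4,low[4]=5,low[5]=1,low[6]=?); scc=(scc[0]=1,scc[1]=2,scc[2]=0,scc[3]=3,scc[4]=4,scc[5]=0,scc[6]=?)
step 7: low=(low[0]=0,low[1]=3,low[2]=1,low[3]=4,low[4]=5,low[5]=1,low[6]=6); scc=(scc[0]=1,scc[1]=2,scc[2]=0,scc[3]=3,scc[4]=4,scc[5]=0,scc[6]=5)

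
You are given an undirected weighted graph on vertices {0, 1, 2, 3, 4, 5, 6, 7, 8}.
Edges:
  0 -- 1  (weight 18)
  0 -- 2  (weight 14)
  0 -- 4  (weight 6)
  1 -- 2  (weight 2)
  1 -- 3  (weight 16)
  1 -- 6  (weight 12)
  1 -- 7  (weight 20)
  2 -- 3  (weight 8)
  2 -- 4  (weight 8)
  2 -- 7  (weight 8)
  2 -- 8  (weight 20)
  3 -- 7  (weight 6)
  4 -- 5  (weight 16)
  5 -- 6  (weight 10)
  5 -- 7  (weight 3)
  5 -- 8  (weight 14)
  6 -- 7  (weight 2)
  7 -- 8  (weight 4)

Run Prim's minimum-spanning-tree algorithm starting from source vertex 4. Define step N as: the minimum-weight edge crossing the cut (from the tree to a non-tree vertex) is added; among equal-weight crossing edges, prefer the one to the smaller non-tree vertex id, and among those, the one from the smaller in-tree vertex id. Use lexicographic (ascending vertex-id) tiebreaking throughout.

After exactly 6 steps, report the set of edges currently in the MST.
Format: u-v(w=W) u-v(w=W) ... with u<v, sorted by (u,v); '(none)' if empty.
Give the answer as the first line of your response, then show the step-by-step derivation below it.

0-4(w=6) 1-2(w=2) 2-3(w=8) 2-4(w=8) 3-7(w=6) 6-7(w=2)

step 1: add edge 0-4 (w=6); MST = {0-4(w=6)}
step 2: add edge 2-4 (w=8); MST = {0-4(w=6) 2-4(w=8)}
step 3: add edge 1-2 (w=2); MST = {0-4(w=6) 1-2(w=2) 2-4(w=8)}
step 4: add edge 2-3 (w=8); MST = {0-4(w=6) 1-2(w=2) 2-3(w=8) 2-4(w=8)}
step 5: add edge 3-7 (w=6); MST = {0-4(w=6) 1-2(w=2) 2-3(w=8) 2-4(w=8) 3-7(w=6)}
step 6: add edge 6-7 (w=2); MST = {0-4(w=6) 1-2(w=2) 2-3(w=8) 2-4(w=8) 3-7(w=6) 6-7(w=2)}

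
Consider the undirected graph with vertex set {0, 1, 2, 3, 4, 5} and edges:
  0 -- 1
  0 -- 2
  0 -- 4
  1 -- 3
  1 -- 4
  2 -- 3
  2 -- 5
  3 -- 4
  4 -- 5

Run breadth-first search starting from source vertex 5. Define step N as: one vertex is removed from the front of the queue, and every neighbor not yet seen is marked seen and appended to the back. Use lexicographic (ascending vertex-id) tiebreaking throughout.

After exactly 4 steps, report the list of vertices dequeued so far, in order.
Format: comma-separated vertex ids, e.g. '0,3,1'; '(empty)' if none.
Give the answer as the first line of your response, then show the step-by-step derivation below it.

5,2,4,0

step 1: dequeue 5; queue=[2,4]; order=5
step 2: dequeue 2; queue=[4,0,3]; order=5,2
step 3: dequeue 4; queue=[0,3,1]; order=5,2,4
step 4: dequeue 0; queue=[3,1]; order=5,2,4,0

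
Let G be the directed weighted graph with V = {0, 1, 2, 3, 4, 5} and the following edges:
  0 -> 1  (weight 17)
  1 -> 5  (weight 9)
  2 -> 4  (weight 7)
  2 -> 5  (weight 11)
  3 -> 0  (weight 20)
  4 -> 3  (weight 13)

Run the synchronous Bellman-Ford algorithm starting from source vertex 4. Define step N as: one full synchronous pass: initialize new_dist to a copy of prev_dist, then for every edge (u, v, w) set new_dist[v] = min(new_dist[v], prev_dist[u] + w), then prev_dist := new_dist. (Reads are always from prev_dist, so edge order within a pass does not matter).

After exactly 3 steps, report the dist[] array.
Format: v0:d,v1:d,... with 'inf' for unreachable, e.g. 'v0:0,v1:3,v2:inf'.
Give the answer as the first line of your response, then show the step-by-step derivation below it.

v0:33,v1:50,v2:inf,v3:13,v4:0,v5:inf

step 1: dist = v0:inf,v1:inf,v2:inf,v3:13,v4:0,v5:inf
step 2: dist = v0:33,v1:inf,v2:inf,v3:13,v4:0,v5:inf
step 3: dist = v0:33,v1:50,v2:inf,v3:13,v4:0,v5:inf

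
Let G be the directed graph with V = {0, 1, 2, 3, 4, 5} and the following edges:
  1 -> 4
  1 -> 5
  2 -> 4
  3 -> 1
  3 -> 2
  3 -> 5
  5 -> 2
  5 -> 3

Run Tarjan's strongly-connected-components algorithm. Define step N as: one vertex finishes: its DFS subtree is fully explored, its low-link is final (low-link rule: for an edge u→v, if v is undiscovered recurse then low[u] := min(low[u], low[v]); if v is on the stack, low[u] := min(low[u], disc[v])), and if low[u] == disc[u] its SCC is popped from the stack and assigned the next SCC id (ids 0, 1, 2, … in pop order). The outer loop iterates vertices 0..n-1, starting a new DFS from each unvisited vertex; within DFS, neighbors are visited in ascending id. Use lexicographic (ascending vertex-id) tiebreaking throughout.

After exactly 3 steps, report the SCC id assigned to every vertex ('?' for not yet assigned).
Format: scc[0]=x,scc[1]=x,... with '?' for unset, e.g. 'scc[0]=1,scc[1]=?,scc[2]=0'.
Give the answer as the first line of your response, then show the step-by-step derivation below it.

scc[0]=0,scc[1]=?,scc[2]=2,scc[3]=?,scc[4]=1,scc[5]=?

step 1: low=(low[0]=0,low[1]=?,low[2]=?,low[3]=?,low[4]=?,low[5]=?); scc=(scc[0]=0,scc[1]=?,scc[2]=?,scc[3]=?,scc[4]=?,scc[5]=?)
step 2: low=(low[0]=0,low[1]=1,low[2]=?,low[3]=?,low[4]=2,low[5]=?); scc=(scc[0]=0,scc[1]=?,scc[2]=?,scc[3]=?,scc[4]=1,scc[5]=?)
step 3: low=(low[0]=0,low[1]=1,low[2]=4,low[3]=?,low[4]=2,low[5]=3); scc=(scc[0]=0,scc[1]=?,scc[2]=2,scc[3]=?,scc[4]=1,scc[5]=?)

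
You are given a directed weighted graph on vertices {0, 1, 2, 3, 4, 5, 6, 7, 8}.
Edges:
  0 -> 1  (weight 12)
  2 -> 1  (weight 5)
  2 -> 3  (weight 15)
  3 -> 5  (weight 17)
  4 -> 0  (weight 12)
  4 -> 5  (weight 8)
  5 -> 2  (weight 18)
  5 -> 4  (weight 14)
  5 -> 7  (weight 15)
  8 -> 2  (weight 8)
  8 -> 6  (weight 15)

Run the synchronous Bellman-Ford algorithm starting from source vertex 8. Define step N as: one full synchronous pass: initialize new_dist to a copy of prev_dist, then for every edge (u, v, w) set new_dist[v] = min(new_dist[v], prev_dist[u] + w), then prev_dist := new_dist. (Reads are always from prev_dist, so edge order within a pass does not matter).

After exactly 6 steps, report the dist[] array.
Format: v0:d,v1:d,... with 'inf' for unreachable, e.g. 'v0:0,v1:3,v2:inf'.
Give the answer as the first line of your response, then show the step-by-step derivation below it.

v0:66,v1:13,v2:8,v3:23,v4:54,v5:40,v6:15,v7:55,v8:0

step 1: dist = v0:inf,v1:inf,v2:8,v3:inf,v4:inf,v5:inf,v6:15,v7:inf,v8:0
step 2: dist = v0:inf,v1:13,v2:8,v3:23,v4:inf,v5:inf,v6:15,v7:inf,v8:0
step 3: dist = v0:inf,v1:13,v2:8,v3:23,v4:inf,v5:40,v6:15,v7:inf,v8:0
step 4: dist = v0:inf,v1:13,v2:8,v3:23,v4:54,v5:40,v6:15,v7:55,v8:0
step 5: dist = v0:66,v1:13,v2:8,v3:23,v4:54,v5:40,v6:15,v7:55,v8:0
step 6: dist = v0:66,v1:13,v2:8,v3:23,v4:54,v5:40,v6:15,v7:55,v8:0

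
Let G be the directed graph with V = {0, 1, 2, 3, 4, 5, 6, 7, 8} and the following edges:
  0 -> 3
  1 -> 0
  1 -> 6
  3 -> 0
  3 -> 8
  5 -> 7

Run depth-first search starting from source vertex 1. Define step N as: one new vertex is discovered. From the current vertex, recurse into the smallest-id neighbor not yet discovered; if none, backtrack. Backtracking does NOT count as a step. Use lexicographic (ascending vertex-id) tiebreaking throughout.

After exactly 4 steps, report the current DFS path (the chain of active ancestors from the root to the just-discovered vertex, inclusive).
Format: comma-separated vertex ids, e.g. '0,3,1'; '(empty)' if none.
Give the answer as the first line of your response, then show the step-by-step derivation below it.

1,0,3,8

step 1: discover 1; path=1; order=1
step 2: discover 0; path=1>0; order=1,0
step 3: discover 3; path=1>0>3; order=1,0,3
step 4: discover 8; path=1>0>3>8; order=1,0,3,8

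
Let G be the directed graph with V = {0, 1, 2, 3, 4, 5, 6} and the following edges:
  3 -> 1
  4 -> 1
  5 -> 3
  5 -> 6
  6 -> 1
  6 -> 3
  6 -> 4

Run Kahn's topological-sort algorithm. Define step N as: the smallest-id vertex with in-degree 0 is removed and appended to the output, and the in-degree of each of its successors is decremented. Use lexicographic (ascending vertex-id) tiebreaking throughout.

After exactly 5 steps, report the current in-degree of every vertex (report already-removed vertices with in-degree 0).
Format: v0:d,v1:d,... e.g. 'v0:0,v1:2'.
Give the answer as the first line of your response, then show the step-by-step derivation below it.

v0:0,v1:1,v2:0,v3:0,v4:0,v5:0,v6:0

step 1: output 0; order=[0]; indeg=(0,3,0,2,1,0,1)
step 2: output 2; order=[0,2]; indeg=(0,3,0,2,1,0,1)
step 3: output 5; order=[0,2,5]; indeg=(0,3,0,1,1,0,0)
step 4: output 6; order=[0,2,5,6]; indeg=(0,2,0,0,0,0,0)
step 5: output 3; order=[0,2,5,6,3]; indeg=(0,1,0,0,0,0,0)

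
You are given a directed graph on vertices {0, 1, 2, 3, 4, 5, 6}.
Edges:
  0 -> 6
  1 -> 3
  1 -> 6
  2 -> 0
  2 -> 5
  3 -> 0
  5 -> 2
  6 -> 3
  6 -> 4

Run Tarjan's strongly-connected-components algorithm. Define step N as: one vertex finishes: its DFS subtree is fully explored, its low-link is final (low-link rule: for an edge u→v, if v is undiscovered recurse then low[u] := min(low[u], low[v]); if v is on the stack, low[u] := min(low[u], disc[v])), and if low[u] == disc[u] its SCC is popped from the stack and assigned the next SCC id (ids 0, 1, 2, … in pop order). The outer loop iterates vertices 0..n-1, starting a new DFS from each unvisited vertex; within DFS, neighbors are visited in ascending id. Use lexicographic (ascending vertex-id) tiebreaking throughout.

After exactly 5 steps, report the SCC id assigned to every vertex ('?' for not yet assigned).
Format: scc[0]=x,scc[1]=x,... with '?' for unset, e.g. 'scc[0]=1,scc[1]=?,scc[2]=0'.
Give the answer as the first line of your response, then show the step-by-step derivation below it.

scc[0]=1,scc[1]=2,scc[2]=?,scc[3]=1,scc[4]=0,scc[5]=?,scc[6]=1

step 1: low=(low[0]=0,low[1]=?,low[2]=?,low[3]=0,low[4]=?,low[5]=?,low[6]=1); scc=(scc[0]=?,scc[1]=?,scc[2]=?,scc[3]=?,scc[4]=?,scc[5]=?,scc[6]=?)
step 2: low=(low[0]=0,low[1]=?,low[2]=?,low[3]=0,low[4]=3,low[5]=?,low[6]=0); scc=(scc[0]=?,scc[1]=?,scc[2]=?,scc[3]=?,scc[4]=0,scc[5]=?,scc[6]=?)
step 3: low=(low[0]=0,low[1]=?,low[2]=?,low[3]=0,low[4]=3,low[5]=?,low[6]=0); scc=(scc[0]=?,scc[1]=?,scc[2]=?,scc[3]=?,scc[4]=0,scc[5]=?,scc[6]=?)
step 4: low=(low[0]=0,low[1]=?,low[2]=?,low[3]=0,low[4]=3,low[5]=?,low[6]=0); scc=(scc[0]=1,scc[1]=?,scc[2]=?,scc[3]=1,scc[4]=0,scc[5]=?,scc[6]=1)
step 5: low=(low[0]=0,low[1]=4,low[2]=?,low[3]=0,low[4]=3,low[5]=?,low[6]=0); scc=(scc[0]=1,scc[1]=2,scc[2]=?,scc[3]=1,scc[4]=0,scc[5]=?,scc[6]=1)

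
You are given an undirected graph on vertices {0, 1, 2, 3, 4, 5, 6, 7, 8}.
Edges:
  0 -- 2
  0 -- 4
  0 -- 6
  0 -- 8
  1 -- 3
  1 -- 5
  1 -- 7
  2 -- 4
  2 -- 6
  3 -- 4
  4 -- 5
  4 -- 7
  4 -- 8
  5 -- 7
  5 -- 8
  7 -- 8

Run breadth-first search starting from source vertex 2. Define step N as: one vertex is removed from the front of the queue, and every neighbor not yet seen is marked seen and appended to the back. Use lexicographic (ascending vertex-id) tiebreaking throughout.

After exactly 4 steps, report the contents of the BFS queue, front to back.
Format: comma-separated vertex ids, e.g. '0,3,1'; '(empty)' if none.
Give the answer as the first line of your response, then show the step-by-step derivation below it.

8,3,5,7

step 1: dequeue 2; queue=[0,4,6]; order=2
step 2: dequeue 0; queue=[4,6,8]; order=2,0
step 3: dequeue 4; queue=[6,8,3,5,7]; order=2,0,4
step 4: dequeue 6; queue=[8,3,5,7]; order=2,0,4,6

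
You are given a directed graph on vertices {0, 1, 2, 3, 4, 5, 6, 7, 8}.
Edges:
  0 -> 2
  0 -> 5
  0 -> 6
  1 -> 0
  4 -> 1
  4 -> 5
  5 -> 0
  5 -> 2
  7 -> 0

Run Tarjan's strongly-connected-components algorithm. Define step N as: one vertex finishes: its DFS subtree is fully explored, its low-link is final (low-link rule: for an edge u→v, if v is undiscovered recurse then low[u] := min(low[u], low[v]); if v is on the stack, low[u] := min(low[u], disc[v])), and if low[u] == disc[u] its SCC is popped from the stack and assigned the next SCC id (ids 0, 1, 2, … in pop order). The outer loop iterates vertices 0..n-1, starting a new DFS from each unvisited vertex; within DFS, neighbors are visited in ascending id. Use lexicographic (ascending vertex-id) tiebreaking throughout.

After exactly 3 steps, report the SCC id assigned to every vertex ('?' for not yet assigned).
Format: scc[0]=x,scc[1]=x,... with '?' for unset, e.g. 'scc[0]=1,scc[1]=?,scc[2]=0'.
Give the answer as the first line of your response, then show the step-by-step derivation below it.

scc[0]=?,scc[1]=?,scc[2]=0,scc[3]=?,scc[4]=?,scc[5]=?,scc[6]=1,scc[7]=?,scc[8]=?

step 1: low=(low[0]=0,low[1]=?,low[2]=1,low[3]=?,low[4]=?,low[5]=?,low[6]=?,low[7]=?,low[8]=?); scc=(scc[0]=?,scc[1]=?,scc[2]=0,scc[3]=?,scc[4]=?,scc[5]=?,scc[6]=?,scc[7]=?,scc[8]=?)
step 2: low=(low[0]=0,low[1]=?,low[2]=1,low[3]=?,low[4]=?,low[5]=0,low[6]=?,low[7]=?,low[8]=?); scc=(scc[0]=?,scc[1]=?,scc[2]=0,scc[3]=?,scc[4]=?,scc[5]=?,scc[6]=?,scc[7]=?,scc[8]=?)
step 3: low=(low[0]=0,low[1]=?,low[2]=1,low[3]=?,low[4]=?,low[5]=0,low[6]=3,low[7]=?,low[8]=?); scc=(scc[0]=?,scc[1]=?,scc[2]=0,scc[3]=?,scc[4]=?,scc[5]=?,scc[6]=1,scc[7]=?,scc[8]=?)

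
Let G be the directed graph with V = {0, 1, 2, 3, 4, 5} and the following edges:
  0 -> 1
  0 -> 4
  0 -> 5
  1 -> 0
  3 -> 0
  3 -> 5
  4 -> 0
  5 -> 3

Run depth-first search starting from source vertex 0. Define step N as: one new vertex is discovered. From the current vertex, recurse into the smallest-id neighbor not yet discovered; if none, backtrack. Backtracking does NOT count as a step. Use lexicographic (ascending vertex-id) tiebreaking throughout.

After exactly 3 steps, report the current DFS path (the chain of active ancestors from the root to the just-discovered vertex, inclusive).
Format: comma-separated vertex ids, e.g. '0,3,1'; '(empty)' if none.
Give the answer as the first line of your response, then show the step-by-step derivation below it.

0,4

step 1: discover 0; path=0; order=0
step 2: discover 1; path=0>1; order=0,1
step 3: discover 4; path=0>4; order=0,1,4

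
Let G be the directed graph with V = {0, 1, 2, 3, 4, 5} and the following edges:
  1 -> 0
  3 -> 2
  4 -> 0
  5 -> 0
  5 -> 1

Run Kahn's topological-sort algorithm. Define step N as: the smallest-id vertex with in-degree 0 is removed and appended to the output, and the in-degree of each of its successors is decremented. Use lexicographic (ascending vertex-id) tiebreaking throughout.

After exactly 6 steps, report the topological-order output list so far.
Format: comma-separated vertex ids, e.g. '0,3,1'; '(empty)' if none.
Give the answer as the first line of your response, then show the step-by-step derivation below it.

3,2,4,5,1,0

step 1: output 3; order=[3]; indeg=(3,1,0,0,0,0)
step 2: output 2; order=[3,2]; indeg=(3,1,0,0,0,0)
step 3: output 4; order=[3,2,4]; indeg=(2,1,0,0,0,0)
step 4: output 5; order=[3,2,4,5]; indeg=(1,0,0,0,0,0)
step 5: output 1; order=[3,2,4,5,1]; indeg=(0,0,0,0,0,0)
step 6: output 0; order=[3,2,4,5,1,0]; indeg=(0,0,0,0,0,0)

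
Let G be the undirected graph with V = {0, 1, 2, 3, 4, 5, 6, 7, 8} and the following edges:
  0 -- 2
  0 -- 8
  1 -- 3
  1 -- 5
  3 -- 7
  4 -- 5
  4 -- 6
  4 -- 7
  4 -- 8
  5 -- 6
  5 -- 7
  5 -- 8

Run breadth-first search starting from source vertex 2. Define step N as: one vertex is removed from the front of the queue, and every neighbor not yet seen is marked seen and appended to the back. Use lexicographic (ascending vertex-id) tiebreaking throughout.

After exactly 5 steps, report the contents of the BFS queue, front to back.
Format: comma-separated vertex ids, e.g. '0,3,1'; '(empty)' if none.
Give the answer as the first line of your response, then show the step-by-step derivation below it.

6,7,1

step 1: dequeue 2; queue=[0]; order=2
step 2: dequeue 0; queue=[8]; order=2,0
step 3: dequeue 8; queue=[4,5]; order=2,0,8
step 4: dequeue 4; queue=[5,6,7]; order=2,0,8,4
step 5: dequeue 5; queue=[6,7,1]; order=2,0,8,4,5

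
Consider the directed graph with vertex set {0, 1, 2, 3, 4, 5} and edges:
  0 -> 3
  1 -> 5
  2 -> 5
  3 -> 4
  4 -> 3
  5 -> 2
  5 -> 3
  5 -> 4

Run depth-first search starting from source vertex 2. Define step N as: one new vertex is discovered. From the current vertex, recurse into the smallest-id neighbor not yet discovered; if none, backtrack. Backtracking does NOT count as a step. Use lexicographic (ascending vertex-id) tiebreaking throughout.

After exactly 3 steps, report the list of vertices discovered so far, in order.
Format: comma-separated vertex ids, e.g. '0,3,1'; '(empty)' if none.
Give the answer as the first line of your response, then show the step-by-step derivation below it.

2,5,3

step 1: discover 2; path=2; order=2
step 2: discover 5; path=2>5; order=2,5
step 3: discover 3; path=2>5>3; order=2,5,3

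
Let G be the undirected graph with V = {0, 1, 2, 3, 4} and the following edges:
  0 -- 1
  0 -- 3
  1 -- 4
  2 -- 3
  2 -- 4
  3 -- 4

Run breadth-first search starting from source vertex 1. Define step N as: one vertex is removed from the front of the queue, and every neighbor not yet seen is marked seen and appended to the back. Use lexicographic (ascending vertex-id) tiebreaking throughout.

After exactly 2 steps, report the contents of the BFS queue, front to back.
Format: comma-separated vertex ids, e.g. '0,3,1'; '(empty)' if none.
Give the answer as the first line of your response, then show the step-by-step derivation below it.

4,3

step 1: dequeue 1; queue=[0,4]; order=1
step 2: dequeue 0; queue=[4,3]; order=1,0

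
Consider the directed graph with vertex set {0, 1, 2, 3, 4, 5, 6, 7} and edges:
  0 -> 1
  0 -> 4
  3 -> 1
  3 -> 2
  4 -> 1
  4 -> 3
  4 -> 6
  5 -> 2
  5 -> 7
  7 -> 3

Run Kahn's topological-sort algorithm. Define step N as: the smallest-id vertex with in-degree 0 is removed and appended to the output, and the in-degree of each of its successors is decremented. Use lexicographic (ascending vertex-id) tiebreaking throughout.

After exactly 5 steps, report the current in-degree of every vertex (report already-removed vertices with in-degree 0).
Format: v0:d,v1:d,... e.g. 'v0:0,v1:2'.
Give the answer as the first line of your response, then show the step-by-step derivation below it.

v0:0,v1:1,v2:1,v3:0,v4:0,v5:0,v6:0,v7:0

step 1: output 0; order=[0]; indeg=(0,2,2,2,0,0,1,1)
step 2: output 4; order=[0,4]; indeg=(0,1,2,1,0,0,0,1)
step 3: output 5; order=[0,4,5]; indeg=(0,1,1,1,0,0,0,0)
step 4: output 6; order=[0,4,5,6]; indeg=(0,1,1,1,0,0,0,0)
step 5: output 7; order=[0,4,5,6,7]; indeg=(0,1,1,0,0,0,0,0)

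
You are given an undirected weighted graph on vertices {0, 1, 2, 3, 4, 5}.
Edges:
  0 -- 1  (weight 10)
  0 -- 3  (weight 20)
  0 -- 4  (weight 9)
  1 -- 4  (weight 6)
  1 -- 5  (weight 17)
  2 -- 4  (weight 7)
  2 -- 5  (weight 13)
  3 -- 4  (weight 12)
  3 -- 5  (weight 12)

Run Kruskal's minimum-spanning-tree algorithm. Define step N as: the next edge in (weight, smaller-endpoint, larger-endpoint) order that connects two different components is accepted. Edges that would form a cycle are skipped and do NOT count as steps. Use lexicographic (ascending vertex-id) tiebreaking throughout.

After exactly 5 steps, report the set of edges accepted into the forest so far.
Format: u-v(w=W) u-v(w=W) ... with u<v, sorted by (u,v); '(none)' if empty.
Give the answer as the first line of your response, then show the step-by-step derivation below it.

0-4(w=9) 1-4(w=6) 2-4(w=7) 3-4(w=12) 3-5(w=12)

step 1: add edge 1-4 (w=6); MST = {1-4(w=6)}
step 2: add edge 2-4 (w=7); MST = {1-4(w=6) 2-4(w=7)}
step 3: add edge 0-4 (w=9); MST = {0-4(w=9) 1-4(w=6) 2-4(w=7)}
step 4: add edge 3-4 (w=12); MST = {0-4(w=9) 1-4(w=6) 2-4(w=7) 3-4(w=12)}
step 5: add edge 3-5 (w=12); MST = {0-4(w=9) 1-4(w=6) 2-4(w=7) 3-4(w=12) 3-5(w=12)}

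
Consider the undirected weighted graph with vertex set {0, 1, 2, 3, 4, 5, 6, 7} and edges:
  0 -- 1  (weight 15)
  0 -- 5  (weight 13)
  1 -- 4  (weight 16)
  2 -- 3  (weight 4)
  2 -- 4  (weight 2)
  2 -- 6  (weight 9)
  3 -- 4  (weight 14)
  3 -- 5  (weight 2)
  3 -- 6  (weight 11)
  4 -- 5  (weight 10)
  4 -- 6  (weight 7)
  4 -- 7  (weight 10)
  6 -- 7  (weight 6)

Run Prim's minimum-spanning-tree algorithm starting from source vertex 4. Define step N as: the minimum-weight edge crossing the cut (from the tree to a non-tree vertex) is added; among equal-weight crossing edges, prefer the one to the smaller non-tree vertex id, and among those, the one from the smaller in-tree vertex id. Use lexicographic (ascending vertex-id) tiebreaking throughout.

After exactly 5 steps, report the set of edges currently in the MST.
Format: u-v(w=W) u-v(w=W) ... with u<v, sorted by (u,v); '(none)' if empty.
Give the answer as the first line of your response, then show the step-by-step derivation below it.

2-3(w=4) 2-4(w=2) 3-5(w=2) 4-6(w=7) 6-7(w=6)

step 1: add edge 2-4 (w=2); MST = {2-4(w=2)}
step 2: add edge 2-3 (w=4); MST = {2-3(w=4) 2-4(w=2)}
step 3: add edge 3-5 (w=2); MST = {2-3(w=4) 2-4(w=2) 3-5(w=2)}
step 4: add edge 4-6 (w=7); MST = {2-3(w=4) 2-4(w=2) 3-5(w=2) 4-6(w=7)}
step 5: add edge 6-7 (w=6); MST = {2-3(w=4) 2-4(w=2) 3-5(w=2) 4-6(w=7) 6-7(w=6)}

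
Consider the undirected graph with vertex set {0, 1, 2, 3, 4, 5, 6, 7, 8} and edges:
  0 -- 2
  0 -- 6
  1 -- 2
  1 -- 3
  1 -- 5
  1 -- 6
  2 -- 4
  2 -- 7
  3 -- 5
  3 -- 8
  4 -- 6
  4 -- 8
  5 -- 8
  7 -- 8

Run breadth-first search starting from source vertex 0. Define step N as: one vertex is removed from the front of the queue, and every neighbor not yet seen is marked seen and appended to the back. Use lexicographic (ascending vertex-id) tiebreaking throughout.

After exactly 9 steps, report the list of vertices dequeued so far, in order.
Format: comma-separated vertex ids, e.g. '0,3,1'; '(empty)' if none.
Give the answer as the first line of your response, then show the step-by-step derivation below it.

0,2,6,1,4,7,3,5,8

step 1: dequeue 0; queue=[2,6]; order=0
step 2: dequeue 2; queue=[6,1,4,7]; order=0,2
step 3: dequeue 6; queue=[1,4,7]; order=0,2,6
step 4: dequeue 1; queue=[4,7,3,5]; order=0,2,6,1
step 5: dequeue 4; queue=[7,3,5,8]; order=0,2,6,1,4
step 6: dequeue 7; queue=[3,5,8]; order=0,2,6,1,4,7
step 7: dequeue 3; queue=[5,8]; order=0,2,6,1,4,7,3
step 8: dequeue 5; queue=[8]; order=0,2,6,1,4,7,3,5
step 9: dequeue 8; queue=[(empty)]; order=0,2,6,1,4,7,3,5,8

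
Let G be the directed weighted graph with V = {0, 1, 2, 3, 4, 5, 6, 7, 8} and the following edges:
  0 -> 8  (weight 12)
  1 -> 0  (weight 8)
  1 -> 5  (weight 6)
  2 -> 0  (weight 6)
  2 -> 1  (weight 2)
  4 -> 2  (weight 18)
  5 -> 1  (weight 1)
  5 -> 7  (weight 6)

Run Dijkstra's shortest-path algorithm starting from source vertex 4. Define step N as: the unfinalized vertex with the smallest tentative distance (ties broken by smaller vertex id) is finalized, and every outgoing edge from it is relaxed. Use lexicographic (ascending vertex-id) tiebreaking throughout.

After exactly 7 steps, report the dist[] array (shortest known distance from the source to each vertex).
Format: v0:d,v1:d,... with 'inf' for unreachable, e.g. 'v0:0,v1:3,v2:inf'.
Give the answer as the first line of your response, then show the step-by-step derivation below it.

v0:24,v1:20,v2:18,v3:inf,v4:0,v5:26,v6:inf,v7:32,v8:36

step 1: dist = v0:inf,v1:inf,v2:18,v3:inf,v4:0,v5:inf,v6:inf,v7:inf,v8:inf
step 2: dist = v0:24,v1:20,v2:18,v3:inf,v4:0,v5:inf,v6:inf,v7:inf,v8:inf
step 3: dist = v0:24,v1:20,v2:18,v3:inf,v4:0,v5:26,v6:inf,v7:inf,v8:inf
step 4: dist = v0:24,v1:20,v2:18,v3:inf,v4:0,v5:26,v6:inf,v7:inf,v8:36
step 5: dist = v0:24,v1:20,v2:18,v3:inf,v4:0,v5:26,v6:inf,v7:32,v8:36
step 6: dist = v0:24,v1:20,v2:18,v3:inf,v4:0,v5:26,v6:inf,v7:32,v8:36
step 7: dist = v0:24,v1:20,v2:18,v3:inf,v4:0,v5:26,v6:inf,v7:32,v8:36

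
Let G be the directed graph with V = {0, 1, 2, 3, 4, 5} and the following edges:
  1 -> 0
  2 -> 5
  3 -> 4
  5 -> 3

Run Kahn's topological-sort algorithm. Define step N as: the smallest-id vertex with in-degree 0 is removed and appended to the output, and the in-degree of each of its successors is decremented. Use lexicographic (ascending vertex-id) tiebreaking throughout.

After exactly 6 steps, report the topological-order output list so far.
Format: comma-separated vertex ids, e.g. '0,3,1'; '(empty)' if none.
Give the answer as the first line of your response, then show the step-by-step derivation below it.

1,0,2,5,3,4

step 1: output 1; order=[1]; indeg=(0,0,0,1,1,1)
step 2: output 0; order=[1,0]; indeg=(0,0,0,1,1,1)
step 3: output 2; order=[1,0,2]; indeg=(0,0,0,1,1,0)
step 4: output 5; order=[1,0,2,5]; indeg=(0,0,0,0,1,0)
step 5: output 3; order=[1,0,2,5,3]; indeg=(0,0,0,0,0,0)
step 6: output 4; order=[1,0,2,5,3,4]; indeg=(0,0,0,0,0,0)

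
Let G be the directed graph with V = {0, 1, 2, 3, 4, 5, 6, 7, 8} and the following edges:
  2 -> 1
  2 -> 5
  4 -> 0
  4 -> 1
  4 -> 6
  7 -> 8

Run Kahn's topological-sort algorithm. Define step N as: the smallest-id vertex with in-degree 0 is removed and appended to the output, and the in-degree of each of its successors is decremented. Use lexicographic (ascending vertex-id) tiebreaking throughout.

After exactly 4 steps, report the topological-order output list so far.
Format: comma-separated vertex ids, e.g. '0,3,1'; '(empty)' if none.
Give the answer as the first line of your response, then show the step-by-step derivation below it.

2,3,4,0

step 1: output 2; order=[2]; indeg=(1,1,0,0,0,0,1,0,1)
step 2: output 3; order=[2,3]; indeg=(1,1,0,0,0,0,1,0,1)
step 3: output 4; order=[2,3,4]; indeg=(0,0,0,0,0,0,0,0,1)
step 4: output 0; order=[2,3,4,0]; indeg=(0,0,0,0,0,0,0,0,1)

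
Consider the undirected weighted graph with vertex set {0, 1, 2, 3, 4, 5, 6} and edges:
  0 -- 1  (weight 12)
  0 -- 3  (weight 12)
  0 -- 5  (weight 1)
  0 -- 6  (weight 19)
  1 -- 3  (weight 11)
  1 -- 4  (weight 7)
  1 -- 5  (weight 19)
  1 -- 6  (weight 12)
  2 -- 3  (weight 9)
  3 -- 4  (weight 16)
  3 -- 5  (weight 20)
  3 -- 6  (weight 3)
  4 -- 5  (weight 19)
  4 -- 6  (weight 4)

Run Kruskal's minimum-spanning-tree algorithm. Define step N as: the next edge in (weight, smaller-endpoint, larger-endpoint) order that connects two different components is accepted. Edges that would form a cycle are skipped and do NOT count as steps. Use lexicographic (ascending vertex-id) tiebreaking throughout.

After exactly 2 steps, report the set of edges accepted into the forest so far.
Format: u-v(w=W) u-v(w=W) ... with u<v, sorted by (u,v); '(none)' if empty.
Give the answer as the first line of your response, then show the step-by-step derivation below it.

0-5(w=1) 3-6(w=3)

step 1: add edge 0-5 (w=1); MST = {0-5(w=1)}
step 2: add edge 3-6 (w=3); MST = {0-5(w=1) 3-6(w=3)}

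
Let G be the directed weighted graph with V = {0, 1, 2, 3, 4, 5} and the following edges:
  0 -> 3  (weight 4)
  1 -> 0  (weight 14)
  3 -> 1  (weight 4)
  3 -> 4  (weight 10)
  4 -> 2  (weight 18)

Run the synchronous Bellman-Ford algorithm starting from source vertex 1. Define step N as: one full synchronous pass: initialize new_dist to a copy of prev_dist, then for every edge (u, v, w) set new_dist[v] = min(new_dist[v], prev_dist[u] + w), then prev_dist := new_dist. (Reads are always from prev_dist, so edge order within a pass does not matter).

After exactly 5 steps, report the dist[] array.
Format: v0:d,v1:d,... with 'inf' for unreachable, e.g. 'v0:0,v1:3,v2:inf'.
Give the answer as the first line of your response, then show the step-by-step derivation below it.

v0:14,v1:0,v2:46,v3:18,v4:28,v5:inf

step 1: dist = v0:14,v1:0,v2:inf,v3:inf,v4:inf,v5:inf
step 2: dist = v0:14,v1:0,v2:inf,v3:18,v4:inf,v5:inf
step 3: dist = v0:14,v1:0,v2:inf,v3:18,v4:28,v5:inf
step 4: dist = v0:14,v1:0,v2:46,v3:18,v4:28,v5:inf
step 5: dist = v0:14,v1:0,v2:46,v3:18,v4:28,v5:inf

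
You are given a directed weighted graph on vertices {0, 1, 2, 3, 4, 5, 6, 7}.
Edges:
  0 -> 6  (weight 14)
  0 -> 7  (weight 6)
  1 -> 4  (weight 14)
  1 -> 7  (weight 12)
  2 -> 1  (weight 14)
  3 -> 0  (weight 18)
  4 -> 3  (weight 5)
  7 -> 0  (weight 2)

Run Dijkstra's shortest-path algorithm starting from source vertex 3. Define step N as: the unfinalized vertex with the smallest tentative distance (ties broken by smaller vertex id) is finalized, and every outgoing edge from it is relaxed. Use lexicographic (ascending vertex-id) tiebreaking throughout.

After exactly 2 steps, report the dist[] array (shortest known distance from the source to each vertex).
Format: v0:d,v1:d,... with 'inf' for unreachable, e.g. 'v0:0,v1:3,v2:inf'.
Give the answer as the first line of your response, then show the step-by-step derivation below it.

v0:18,v1:inf,v2:inf,v3:0,v4:inf,v5:inf,v6:32,v7:24

step 1: dist = v0:18,v1:inf,v2:inf,v3:0,v4:inf,v5:inf,v6:inf,v7:inf
step 2: dist = v0:18,v1:inf,v2:inf,v3:0,v4:inf,v5:inf,v6:32,v7:24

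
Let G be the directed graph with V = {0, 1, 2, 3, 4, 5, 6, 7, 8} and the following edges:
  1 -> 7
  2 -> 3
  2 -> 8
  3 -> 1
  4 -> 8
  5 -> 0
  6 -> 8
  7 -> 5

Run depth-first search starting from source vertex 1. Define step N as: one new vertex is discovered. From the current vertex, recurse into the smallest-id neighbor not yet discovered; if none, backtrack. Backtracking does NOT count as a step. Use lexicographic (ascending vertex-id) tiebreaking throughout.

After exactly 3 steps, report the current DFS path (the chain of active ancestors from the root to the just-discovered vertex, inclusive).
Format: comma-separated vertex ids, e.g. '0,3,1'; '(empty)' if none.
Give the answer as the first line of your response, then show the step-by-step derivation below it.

1,7,5

step 1: discover 1; path=1; order=1
step 2: discover 7; path=1>7; order=1,7
step 3: discover 5; path=1>7>5; order=1,7,5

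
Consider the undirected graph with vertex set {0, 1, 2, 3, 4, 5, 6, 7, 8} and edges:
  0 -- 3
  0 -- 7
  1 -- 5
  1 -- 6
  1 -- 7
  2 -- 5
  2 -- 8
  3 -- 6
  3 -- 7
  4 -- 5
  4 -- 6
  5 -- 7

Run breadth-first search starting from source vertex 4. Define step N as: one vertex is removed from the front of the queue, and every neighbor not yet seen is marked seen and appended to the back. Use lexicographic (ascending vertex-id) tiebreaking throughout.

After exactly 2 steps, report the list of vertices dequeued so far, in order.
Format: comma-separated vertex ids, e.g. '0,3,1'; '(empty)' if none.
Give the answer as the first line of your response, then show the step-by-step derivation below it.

4,5

step 1: dequeue 4; queue=[5,6]; order=4
step 2: dequeue 5; queue=[6,1,2,7]; order=4,5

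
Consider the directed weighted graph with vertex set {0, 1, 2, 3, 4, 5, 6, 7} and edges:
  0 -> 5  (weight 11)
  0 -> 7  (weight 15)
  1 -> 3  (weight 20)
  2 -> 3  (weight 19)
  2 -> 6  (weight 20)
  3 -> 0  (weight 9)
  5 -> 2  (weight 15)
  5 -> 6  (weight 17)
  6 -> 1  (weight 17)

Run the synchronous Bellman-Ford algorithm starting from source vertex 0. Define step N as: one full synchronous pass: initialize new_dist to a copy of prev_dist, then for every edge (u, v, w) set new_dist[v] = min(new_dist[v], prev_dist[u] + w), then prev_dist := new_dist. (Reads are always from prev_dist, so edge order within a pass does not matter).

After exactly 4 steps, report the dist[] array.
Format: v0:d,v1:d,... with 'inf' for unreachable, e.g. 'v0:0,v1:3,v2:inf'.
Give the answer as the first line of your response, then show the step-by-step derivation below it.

v0:0,v1:45,v2:26,v3:45,v4:inf,v5:11,v6:28,v7:15

step 1: dist = v0:0,v1:inf,v2:inf,v3:inf,v4:inf,v5:11,v6:inf,v7:15
step 2: dist = v0:0,v1:inf,v2:26,v3:inf,v4:inf,v5:11,v6:28,v7:15
step 3: dist = v0:0,v1:45,v2:26,v3:45,v4:inf,v5:11,v6:28,v7:15
step 4: dist = v0:0,v1:45,v2:26,v3:45,v4:inf,v5:11,v6:28,v7:15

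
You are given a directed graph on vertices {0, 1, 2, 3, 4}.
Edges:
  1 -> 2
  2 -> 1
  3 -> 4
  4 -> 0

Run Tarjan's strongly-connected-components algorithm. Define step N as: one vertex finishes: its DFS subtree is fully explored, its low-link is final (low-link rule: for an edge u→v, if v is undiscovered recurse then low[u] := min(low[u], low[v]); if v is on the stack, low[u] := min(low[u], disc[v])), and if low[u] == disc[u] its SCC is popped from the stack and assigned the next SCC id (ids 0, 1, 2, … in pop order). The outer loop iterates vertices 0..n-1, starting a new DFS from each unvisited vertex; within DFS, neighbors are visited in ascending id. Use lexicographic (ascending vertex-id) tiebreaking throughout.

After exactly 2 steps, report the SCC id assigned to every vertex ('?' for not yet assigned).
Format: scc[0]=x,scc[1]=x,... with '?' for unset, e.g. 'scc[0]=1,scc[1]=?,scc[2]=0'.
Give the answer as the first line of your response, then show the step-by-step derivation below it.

scc[0]=0,scc[1]=?,scc[2]=?,scc[3]=?,scc[4]=?

step 1: low=(low[0]=0,low[1]=?,low[2]=?,low[3]=?,low[4]=?); scc=(scc[0]=0,scc[1]=?,scc[2]=?,scc[3]=?,scc[4]=?)
step 2: low=(low[0]=0,low[1]=1,low[2]=1,low[3]=?,low[4]=?); scc=(scc[0]=0,scc[1]=?,scc[2]=?,scc[3]=?,scc[4]=?)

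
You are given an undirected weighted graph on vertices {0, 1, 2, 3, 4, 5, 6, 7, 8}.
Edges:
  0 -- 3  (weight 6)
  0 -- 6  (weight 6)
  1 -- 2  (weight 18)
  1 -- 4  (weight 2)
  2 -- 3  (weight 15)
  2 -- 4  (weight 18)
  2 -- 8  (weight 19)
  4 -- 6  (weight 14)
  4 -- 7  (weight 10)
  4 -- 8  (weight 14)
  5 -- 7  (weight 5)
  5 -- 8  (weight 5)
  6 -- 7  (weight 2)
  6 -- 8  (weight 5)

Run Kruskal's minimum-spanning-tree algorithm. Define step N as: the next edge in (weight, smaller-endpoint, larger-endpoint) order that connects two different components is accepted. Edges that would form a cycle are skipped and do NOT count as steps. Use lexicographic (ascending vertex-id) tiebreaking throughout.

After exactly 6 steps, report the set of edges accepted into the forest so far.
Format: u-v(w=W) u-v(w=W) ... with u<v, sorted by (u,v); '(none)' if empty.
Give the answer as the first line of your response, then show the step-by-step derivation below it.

0-3(w=6) 0-6(w=6) 1-4(w=2) 5-7(w=5) 5-8(w=5) 6-7(w=2)

step 1: add edge 1-4 (w=2); MST = {1-4(w=2)}
step 2: add edge 6-7 (w=2); MST = {1-4(w=2) 6-7(w=2)}
step 3: add edge 5-7 (w=5); MST = {1-4(w=2) 5-7(w=5) 6-7(w=2)}
step 4: add edge 5-8 (w=5); MST = {1-4(w=2) 5-7(w=5) 5-8(w=5) 6-7(w=2)}
step 5: add edge 0-3 (w=6); MST = {0-3(w=6) 1-4(w=2) 5-7(w=5) 5-8(w=5) 6-7(w=2)}
step 6: add edge 0-6 (w=6); MST = {0-3(w=6) 0-6(w=6) 1-4(w=2) 5-7(w=5) 5-8(w=5) 6-7(w=2)}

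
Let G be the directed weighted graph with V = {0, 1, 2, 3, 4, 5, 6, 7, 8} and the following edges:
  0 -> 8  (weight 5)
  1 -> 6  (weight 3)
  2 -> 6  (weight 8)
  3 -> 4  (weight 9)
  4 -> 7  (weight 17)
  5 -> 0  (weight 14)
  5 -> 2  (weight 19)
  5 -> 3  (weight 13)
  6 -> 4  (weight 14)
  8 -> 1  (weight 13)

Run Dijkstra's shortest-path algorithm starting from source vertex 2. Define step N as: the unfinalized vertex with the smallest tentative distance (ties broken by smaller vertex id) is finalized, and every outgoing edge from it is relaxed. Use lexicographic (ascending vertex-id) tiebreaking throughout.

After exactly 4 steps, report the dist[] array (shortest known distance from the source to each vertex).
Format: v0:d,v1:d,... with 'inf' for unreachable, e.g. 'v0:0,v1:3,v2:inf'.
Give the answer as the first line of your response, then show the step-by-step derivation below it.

v0:inf,v1:inf,v2:0,v3:inf,v4:22,v5:inf,v6:8,v7:39,v8:inf

step 1: dist = v0:inf,v1:inf,v2:0,v3:inf,v4:inf,v5:inf,v6:8,v7:inf,v8:inf
step 2: dist = v0:inf,v1:inf,v2:0,v3:inf,v4:22,v5:inf,v6:8,v7:inf,v8:inf
step 3: dist = v0:inf,v1:inf,v2:0,v3:inf,v4:22,v5:inf,v6:8,v7:39,v8:inf
step 4: dist = v0:inf,v1:inf,v2:0,v3:inf,v4:22,v5:inf,v6:8,v7:39,v8:inf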